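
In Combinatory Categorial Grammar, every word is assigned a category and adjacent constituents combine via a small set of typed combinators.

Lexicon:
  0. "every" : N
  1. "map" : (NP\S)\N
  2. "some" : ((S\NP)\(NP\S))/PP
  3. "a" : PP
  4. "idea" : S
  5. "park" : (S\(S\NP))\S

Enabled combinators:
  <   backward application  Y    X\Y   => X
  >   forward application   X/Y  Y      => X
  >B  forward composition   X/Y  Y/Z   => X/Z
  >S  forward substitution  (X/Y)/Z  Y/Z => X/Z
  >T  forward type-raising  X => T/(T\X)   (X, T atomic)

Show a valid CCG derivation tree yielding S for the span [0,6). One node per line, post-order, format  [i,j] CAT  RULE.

[0,6] S   <
  [0,4] S\NP   <
    [0,2] NP\S   <
      [0,1] "every" : N
      [1,2] "map" : (NP\S)\N
    [2,4] (S\NP)\(NP\S)   >
      [2,3] "some" : ((S\NP)\(NP\S))/PP
      [3,4] "a" : PP
  [4,6] S\(S\NP)   <
    [4,5] "idea" : S
    [5,6] "park" : (S\(S\NP))\S

[0,1] N  lex  "every"
[1,2] (NP\S)\N  lex  "map"
[0,2] NP\S  <  k=1
[2,3] ((S\NP)\(NP\S))/PP  lex  "some"
[3,4] PP  lex  "a"
[2,4] (S\NP)\(NP\S)  >  k=3
[0,4] S\NP  <  k=2
[4,5] S  lex  "idea"
[5,6] (S\(S\NP))\S  lex  "park"
[4,6] S\(S\NP)  <  k=5
[0,6] S  <  k=4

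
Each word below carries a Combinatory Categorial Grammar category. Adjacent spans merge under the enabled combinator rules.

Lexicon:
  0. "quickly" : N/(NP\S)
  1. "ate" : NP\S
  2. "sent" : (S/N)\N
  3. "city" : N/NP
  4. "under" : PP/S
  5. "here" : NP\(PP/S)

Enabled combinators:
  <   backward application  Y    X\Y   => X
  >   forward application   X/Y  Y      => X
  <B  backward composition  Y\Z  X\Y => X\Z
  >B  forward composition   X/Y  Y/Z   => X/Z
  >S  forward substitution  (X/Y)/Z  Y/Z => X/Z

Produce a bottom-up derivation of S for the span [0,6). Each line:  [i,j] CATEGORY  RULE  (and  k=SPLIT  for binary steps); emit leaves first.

[0,6] S   >
  [0,3] S/N   <
    [0,2] N   >
      [0,1] "quickly" : N/(NP\S)
      [1,2] "ate" : NP\S
    [2,3] "sent" : (S/N)\N
  [3,6] N   >
    [3,4] "city" : N/NP
    [4,6] NP   <
      [4,5] "under" : PP/S
      [5,6] "here" : NP\(PP/S)

[0,1] N/(NP\S)  lex  "quickly"
[1,2] NP\S  lex  "ate"
[0,2] N  >  k=1
[2,3] (S/N)\N  lex  "sent"
[0,3] S/N  <  k=2
[3,4] N/NP  lex  "city"
[4,5] PP/S  lex  "under"
[5,6] NP\(PP/S)  lex  "here"
[4,6] NP  <  k=5
[3,6] N  >  k=4
[0,6] S  >  k=3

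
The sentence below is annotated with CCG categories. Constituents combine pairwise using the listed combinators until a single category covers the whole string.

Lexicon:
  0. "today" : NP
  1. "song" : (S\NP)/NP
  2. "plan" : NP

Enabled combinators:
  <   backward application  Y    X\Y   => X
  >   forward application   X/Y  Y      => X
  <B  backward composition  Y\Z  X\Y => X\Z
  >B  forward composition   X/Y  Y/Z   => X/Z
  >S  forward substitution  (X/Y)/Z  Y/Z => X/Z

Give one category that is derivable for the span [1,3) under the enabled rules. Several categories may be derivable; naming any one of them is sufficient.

S\NP

[0,3] S   <
  [0,1] "today" : NP
  [1,3] S\NP   >
    [1,2] "song" : (S\NP)/NP
    [2,3] "plan" : NP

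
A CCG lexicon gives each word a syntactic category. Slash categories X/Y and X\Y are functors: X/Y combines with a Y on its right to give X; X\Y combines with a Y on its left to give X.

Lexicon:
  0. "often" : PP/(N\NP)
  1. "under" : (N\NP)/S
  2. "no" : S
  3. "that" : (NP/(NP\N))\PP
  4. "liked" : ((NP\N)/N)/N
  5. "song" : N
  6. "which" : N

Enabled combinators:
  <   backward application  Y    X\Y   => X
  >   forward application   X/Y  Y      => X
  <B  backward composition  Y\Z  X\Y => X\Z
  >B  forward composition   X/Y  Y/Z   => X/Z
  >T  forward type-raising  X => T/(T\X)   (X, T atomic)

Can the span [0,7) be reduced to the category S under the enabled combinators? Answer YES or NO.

PP/(N\NP) (N\NP)/S S (NP/(NP\N))\PP ((NP\N)/N)/N N N
CKY chart[0,7] = {N/(N\NP), NP, NP/(NP\NP), NP/(N\N), PP/(PP\NP), S/(S\NP)}; S ∉ chart

NO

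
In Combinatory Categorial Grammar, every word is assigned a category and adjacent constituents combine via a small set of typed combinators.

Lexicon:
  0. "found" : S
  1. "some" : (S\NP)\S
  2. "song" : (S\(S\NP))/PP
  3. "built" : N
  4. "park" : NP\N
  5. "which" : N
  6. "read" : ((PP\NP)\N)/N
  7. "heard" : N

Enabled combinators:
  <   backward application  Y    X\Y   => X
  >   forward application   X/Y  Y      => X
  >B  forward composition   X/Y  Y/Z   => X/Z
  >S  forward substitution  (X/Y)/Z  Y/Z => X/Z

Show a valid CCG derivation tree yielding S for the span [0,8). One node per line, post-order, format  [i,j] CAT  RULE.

[0,1] S  lex  "found"
[1,2] (S\NP)\S  lex  "some"
[0,2] S\NP  <  k=1
[2,3] (S\(S\NP))/PP  lex  "song"
[3,4] N  lex  "built"
[4,5] NP\N  lex  "park"
[3,5] NP  <  k=4
[5,6] N  lex  "which"
[6,7] ((PP\NP)\N)/N  lex  "read"
[7,8] N  lex  "heard"
[6,8] (PP\NP)\N  >  k=7
[5,8] PP\NP  <  k=6
[3,8] PP  <  k=5
[2,8] S\(S\NP)  >  k=3
[0,8] S  <  k=2

[0,8] S   <
  [0,2] S\NP   <
    [0,1] "found" : S
    [1,2] "some" : (S\NP)\S
  [2,8] S\(S\NP)   >
    [2,3] "song" : (S\(S\NP))/PP
    [3,8] PP   <
      [3,5] NP   <
        [3,4] "built" : N
        [4,5] "park" : NP\N
      [5,8] PP\NP   <
        [5,6] "which" : N
        [6,8] (PP\NP)\N   >
          [6,7] "read" : ((PP\NP)\N)/N
          [7,8] "heard" : N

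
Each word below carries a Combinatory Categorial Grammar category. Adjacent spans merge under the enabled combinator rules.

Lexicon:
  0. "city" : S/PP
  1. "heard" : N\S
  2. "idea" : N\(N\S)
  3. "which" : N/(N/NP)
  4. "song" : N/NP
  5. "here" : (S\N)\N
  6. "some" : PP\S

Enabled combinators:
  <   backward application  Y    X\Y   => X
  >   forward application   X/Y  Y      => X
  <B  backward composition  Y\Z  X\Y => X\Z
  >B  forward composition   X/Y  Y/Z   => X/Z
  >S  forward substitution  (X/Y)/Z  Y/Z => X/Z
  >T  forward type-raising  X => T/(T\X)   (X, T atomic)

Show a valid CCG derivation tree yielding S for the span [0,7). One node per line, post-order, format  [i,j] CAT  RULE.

[0,1] S/PP  lex  "city"
[1,2] N\S  lex  "heard"
[2,3] N\(N\S)  lex  "idea"
[1,3] N  <  k=2
[3,4] N/(N/NP)  lex  "which"
[4,5] N/NP  lex  "song"
[3,5] N  >  k=4
[5,6] (S\N)\N  lex  "here"
[3,6] S\N  <  k=5
[6,7] PP\S  lex  "some"
[3,7] PP\N  <B  k=6
[1,7] PP  <  k=3
[0,7] S  >  k=1

[0,7] S   >
  [0,1] "city" : S/PP
  [1,7] PP   <
    [1,3] N   <
      [1,2] "heard" : N\S
      [2,3] "idea" : N\(N\S)
    [3,7] PP\N   <B
      [3,6] S\N   <
        [3,5] N   >
          [3,4] "which" : N/(N/NP)
          [4,5] "song" : N/NP
        [5,6] "here" : (S\N)\N
      [6,7] "some" : PP\S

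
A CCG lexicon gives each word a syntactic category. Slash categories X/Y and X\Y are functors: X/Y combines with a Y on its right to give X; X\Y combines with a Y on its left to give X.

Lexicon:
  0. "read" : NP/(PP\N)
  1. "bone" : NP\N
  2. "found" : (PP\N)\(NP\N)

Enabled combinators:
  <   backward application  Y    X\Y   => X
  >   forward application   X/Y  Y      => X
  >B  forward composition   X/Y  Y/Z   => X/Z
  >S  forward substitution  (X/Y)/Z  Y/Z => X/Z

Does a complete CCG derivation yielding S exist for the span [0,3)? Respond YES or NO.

NO

NP/(PP\N) NP\N (PP\N)\(NP\N)
CKY chart[0,3] = {NP}; S ∉ chart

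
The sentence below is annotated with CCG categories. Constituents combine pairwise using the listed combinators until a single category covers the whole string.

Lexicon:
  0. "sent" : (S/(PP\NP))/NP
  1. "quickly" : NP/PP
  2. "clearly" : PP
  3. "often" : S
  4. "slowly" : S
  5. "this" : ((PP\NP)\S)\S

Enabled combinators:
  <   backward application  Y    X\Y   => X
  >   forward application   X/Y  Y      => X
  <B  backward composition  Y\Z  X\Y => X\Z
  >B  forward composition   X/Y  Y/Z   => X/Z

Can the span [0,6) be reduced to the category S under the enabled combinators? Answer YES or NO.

YES

[0,6] S   >
  [0,3] S/(PP\NP)   >
    [0,1] "sent" : (S/(PP\NP))/NP
    [1,3] NP   >
      [1,2] "quickly" : NP/PP
      [2,3] "clearly" : PP
  [3,6] PP\NP   <
    [3,4] "often" : S
    [4,6] (PP\NP)\S   <
      [4,5] "slowly" : S
      [5,6] "this" : ((PP\NP)\S)\S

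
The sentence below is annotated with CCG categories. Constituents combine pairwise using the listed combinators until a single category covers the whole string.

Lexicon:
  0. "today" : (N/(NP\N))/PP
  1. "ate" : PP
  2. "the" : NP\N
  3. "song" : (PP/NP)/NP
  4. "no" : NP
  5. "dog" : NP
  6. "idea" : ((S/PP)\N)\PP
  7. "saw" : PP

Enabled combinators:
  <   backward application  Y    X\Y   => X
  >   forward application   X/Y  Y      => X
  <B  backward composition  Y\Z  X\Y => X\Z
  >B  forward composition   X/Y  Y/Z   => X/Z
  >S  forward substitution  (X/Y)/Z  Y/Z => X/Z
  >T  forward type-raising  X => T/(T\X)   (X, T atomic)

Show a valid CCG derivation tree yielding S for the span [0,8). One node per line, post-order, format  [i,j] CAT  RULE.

[0,1] (N/(NP\N))/PP  lex  "today"
[1,2] PP  lex  "ate"
[0,2] N/(NP\N)  >  k=1
[2,3] NP\N  lex  "the"
[0,3] N  >  k=2
[3,4] (PP/NP)/NP  lex  "song"
[4,5] NP  lex  "no"
[3,5] PP/NP  >  k=4
[5,6] NP  lex  "dog"
[3,6] PP  >  k=5
[6,7] ((S/PP)\N)\PP  lex  "idea"
[3,7] (S/PP)\N  <  k=6
[0,7] S/PP  <  k=3
[7,8] PP  lex  "saw"
[0,8] S  >  k=7

[0,8] S   >
  [0,7] S/PP   <
    [0,3] N   >
      [0,2] N/(NP\N)   >
        [0,1] "today" : (N/(NP\N))/PP
        [1,2] "ate" : PP
      [2,3] "the" : NP\N
    [3,7] (S/PP)\N   <
      [3,6] PP   >
        [3,5] PP/NP   >
          [3,4] "song" : (PP/NP)/NP
          [4,5] "no" : NP
        [5,6] "dog" : NP
      [6,7] "idea" : ((S/PP)\N)\PP
  [7,8] "saw" : PP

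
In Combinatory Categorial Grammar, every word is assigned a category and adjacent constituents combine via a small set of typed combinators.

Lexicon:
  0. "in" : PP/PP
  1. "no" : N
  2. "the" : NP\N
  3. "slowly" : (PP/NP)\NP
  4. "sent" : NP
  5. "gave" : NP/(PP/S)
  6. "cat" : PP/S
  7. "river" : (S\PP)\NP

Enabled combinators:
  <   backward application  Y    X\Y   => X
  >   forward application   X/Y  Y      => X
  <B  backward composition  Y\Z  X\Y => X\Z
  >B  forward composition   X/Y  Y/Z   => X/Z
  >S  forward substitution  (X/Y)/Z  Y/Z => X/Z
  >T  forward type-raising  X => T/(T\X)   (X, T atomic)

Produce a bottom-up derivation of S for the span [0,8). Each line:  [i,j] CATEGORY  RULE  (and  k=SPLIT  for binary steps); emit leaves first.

[0,8] S   <
  [0,5] PP   >
    [0,4] PP/NP   >B
      [0,1] "in" : PP/PP
      [1,4] PP/NP   <
        [1,3] NP   <
          [1,2] "no" : N
          [2,3] "the" : NP\N
        [3,4] "slowly" : (PP/NP)\NP
    [4,5] "sent" : NP
  [5,8] S\PP   <
    [5,7] NP   >
      [5,6] "gave" : NP/(PP/S)
      [6,7] "cat" : PP/S
    [7,8] "river" : (S\PP)\NP

[0,1] PP/PP  lex  "in"
[1,2] N  lex  "no"
[2,3] NP\N  lex  "the"
[1,3] NP  <  k=2
[3,4] (PP/NP)\NP  lex  "slowly"
[1,4] PP/NP  <  k=3
[0,4] PP/NP  >B  k=1
[4,5] NP  lex  "sent"
[0,5] PP  >  k=4
[5,6] NP/(PP/S)  lex  "gave"
[6,7] PP/S  lex  "cat"
[5,7] NP  >  k=6
[7,8] (S\PP)\NP  lex  "river"
[5,8] S\PP  <  k=7
[0,8] S  <  k=5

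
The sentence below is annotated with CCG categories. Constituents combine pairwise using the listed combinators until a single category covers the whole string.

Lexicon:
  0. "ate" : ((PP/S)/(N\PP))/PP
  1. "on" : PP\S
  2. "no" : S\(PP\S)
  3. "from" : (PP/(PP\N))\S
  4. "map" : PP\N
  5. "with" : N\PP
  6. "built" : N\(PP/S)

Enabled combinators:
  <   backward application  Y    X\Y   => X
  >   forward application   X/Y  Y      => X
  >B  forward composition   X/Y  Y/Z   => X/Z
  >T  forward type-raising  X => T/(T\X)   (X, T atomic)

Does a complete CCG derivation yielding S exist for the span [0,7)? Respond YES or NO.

NO

((PP/S)/(N\PP))/PP PP\S S\(PP\S) (PP/(PP\N))\S PP\N N\PP N\(PP/S)
CKY chart[0,7] = {N, N/(N\N), NP/(NP\N), PP/(PP\N), S/(S\N)}; S ∉ chart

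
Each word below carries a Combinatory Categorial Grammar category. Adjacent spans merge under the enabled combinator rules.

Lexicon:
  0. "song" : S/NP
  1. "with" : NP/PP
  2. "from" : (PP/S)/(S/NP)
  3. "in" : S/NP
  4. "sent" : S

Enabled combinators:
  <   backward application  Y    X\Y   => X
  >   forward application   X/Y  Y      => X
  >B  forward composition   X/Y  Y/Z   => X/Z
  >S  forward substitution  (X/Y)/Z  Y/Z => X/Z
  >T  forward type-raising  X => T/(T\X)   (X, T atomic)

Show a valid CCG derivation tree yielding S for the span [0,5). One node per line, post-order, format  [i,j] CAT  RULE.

[0,5] S   >
  [0,2] S/PP   >B
    [0,1] "song" : S/NP
    [1,2] "with" : NP/PP
  [2,5] PP   >
    [2,4] PP/S   >
      [2,3] "from" : (PP/S)/(S/NP)
      [3,4] "in" : S/NP
    [4,5] "sent" : S

[0,1] S/NP  lex  "song"
[1,2] NP/PP  lex  "with"
[0,2] S/PP  >B  k=1
[2,3] (PP/S)/(S/NP)  lex  "from"
[3,4] S/NP  lex  "in"
[2,4] PP/S  >  k=3
[4,5] S  lex  "sent"
[2,5] PP  >  k=4
[0,5] S  >  k=2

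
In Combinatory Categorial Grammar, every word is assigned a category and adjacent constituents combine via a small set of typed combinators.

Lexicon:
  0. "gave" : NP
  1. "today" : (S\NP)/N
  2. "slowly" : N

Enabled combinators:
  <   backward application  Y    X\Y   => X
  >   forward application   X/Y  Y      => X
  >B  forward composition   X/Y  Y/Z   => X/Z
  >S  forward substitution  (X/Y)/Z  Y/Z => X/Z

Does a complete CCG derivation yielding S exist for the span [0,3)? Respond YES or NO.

YES

[0,3] S   <
  [0,1] "gave" : NP
  [1,3] S\NP   >
    [1,2] "today" : (S\NP)/N
    [2,3] "slowly" : N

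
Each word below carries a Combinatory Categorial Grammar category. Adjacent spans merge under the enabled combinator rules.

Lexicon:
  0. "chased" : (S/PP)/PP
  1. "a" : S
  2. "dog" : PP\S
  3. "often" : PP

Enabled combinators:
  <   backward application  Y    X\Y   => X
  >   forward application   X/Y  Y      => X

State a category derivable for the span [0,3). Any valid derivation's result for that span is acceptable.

[0,4] S   >
  [0,3] S/PP   >
    [0,1] "chased" : (S/PP)/PP
    [1,3] PP   <
      [1,2] "a" : S
      [2,3] "dog" : PP\S
  [3,4] "often" : PP

S/PP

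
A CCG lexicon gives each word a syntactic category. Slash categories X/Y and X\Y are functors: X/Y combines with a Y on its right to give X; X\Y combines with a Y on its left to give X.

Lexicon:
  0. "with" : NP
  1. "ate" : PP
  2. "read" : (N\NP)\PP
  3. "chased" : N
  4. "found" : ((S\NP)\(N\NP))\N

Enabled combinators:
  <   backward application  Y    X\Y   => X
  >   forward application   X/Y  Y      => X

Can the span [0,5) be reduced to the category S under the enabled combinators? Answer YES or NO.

[0,5] S   <
  [0,1] "with" : NP
  [1,5] S\NP   <
    [1,3] N\NP   <
      [1,2] "ate" : PP
      [2,3] "read" : (N\NP)\PP
    [3,5] (S\NP)\(N\NP)   <
      [3,4] "chased" : N
      [4,5] "found" : ((S\NP)\(N\NP))\N

YES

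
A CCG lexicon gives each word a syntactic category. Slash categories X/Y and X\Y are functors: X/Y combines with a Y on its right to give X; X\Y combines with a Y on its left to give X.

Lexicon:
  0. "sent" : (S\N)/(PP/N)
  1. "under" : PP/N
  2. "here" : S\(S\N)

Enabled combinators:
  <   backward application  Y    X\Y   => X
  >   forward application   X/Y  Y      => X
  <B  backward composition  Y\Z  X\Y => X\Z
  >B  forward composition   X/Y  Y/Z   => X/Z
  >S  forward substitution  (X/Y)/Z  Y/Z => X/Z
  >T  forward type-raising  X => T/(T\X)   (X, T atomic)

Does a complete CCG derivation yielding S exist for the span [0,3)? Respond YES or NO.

[0,3] S   <
  [0,2] S\N   >
    [0,1] "sent" : (S\N)/(PP/N)
    [1,2] "under" : PP/N
  [2,3] "here" : S\(S\N)

YES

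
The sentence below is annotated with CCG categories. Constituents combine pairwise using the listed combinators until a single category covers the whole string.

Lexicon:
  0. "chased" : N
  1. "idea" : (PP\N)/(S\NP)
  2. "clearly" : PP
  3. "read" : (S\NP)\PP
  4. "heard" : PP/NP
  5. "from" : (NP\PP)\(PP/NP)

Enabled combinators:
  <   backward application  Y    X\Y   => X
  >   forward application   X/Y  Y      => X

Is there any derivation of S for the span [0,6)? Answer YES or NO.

N (PP\N)/(S\NP) PP (S\NP)\PP PP/NP (NP\PP)\(PP/NP)
CKY chart[0,6] = {NP}; S ∉ chart

NO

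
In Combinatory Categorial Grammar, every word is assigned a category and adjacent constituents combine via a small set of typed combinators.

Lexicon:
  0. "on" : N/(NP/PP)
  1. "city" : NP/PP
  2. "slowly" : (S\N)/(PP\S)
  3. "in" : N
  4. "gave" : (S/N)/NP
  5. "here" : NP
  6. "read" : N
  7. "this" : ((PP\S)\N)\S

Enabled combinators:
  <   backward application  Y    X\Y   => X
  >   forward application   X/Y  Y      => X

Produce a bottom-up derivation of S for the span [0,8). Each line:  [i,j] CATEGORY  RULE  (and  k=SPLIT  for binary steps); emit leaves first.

[0,8] S   <
  [0,2] N   >
    [0,1] "on" : N/(NP/PP)
    [1,2] "city" : NP/PP
  [2,8] S\N   >
    [2,3] "slowly" : (S\N)/(PP\S)
    [3,8] PP\S   <
      [3,4] "in" : N
      [4,8] (PP\S)\N   <
        [4,7] S   >
          [4,6] S/N   >
            [4,5] "gave" : (S/N)/NP
            [5,6] "here" : NP
          [6,7] "read" : N
        [7,8] "this" : ((PP\S)\N)\S

[0,1] N/(NP/PP)  lex  "on"
[1,2] NP/PP  lex  "city"
[0,2] N  >  k=1
[2,3] (S\N)/(PP\S)  lex  "slowly"
[3,4] N  lex  "in"
[4,5] (S/N)/NP  lex  "gave"
[5,6] NP  lex  "here"
[4,6] S/N  >  k=5
[6,7] N  lex  "read"
[4,7] S  >  k=6
[7,8] ((PP\S)\N)\S  lex  "this"
[4,8] (PP\S)\N  <  k=7
[3,8] PP\S  <  k=4
[2,8] S\N  >  k=3
[0,8] S  <  k=2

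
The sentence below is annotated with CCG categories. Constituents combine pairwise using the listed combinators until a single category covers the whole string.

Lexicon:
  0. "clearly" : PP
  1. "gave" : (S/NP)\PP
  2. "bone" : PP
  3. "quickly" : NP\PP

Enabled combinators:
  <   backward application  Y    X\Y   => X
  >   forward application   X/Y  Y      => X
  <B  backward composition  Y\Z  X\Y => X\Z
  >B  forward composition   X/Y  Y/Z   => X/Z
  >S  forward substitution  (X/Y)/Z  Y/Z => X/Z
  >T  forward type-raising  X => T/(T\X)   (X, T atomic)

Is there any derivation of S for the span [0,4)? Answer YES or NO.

[0,4] S   >
  [0,2] S/NP   <
    [0,1] "clearly" : PP
    [1,2] "gave" : (S/NP)\PP
  [2,4] NP   >
    [2,3] NP/(NP\PP)   >T
      [2,3] "bone" : PP
    [3,4] "quickly" : NP\PP

YES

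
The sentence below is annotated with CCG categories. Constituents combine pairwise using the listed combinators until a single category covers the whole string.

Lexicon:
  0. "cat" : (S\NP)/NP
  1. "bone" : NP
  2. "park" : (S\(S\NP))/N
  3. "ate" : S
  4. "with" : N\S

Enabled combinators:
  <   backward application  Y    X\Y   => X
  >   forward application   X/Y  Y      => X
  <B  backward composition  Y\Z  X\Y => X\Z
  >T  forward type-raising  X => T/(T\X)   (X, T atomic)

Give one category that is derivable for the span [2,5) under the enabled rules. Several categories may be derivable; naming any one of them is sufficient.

S\(S\NP)

[0,5] S   <
  [0,2] S\NP   >
    [0,1] "cat" : (S\NP)/NP
    [1,2] "bone" : NP
  [2,5] S\(S\NP)   >
    [2,3] "park" : (S\(S\NP))/N
    [3,5] N   <
      [3,4] "ate" : S
      [4,5] "with" : N\S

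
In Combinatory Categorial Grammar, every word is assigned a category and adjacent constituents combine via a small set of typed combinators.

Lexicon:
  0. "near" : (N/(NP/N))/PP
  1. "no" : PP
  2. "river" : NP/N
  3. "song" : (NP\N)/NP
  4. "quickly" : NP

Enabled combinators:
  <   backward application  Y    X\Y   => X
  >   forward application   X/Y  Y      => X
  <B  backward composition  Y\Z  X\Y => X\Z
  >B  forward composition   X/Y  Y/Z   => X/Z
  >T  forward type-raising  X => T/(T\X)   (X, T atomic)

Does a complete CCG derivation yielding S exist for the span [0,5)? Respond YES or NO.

NO

(N/(NP/N))/PP PP NP/N (NP\N)/NP NP
CKY chart[0,5] = {N/(N\NP), NP, NP/(NP\NP), PP/(PP\NP), S/(S\NP)}; S ∉ chart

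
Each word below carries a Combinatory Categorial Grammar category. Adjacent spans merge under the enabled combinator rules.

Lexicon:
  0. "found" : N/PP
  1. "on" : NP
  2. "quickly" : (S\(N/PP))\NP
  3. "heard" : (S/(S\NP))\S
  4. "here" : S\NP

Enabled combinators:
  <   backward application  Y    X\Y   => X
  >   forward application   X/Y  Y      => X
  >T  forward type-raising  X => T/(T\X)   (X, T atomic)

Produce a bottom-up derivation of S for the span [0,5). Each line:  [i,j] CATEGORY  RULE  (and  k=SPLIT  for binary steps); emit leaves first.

[0,1] N/PP  lex  "found"
[1,2] NP  lex  "on"
[2,3] (S\(N/PP))\NP  lex  "quickly"
[1,3] S\(N/PP)  <  k=2
[0,3] S  <  k=1
[3,4] (S/(S\NP))\S  lex  "heard"
[0,4] S/(S\NP)  <  k=3
[4,5] S\NP  lex  "here"
[0,5] S  >  k=4

[0,5] S   >
  [0,4] S/(S\NP)   <
    [0,3] S   <
      [0,1] "found" : N/PP
      [1,3] S\(N/PP)   <
        [1,2] "on" : NP
        [2,3] "quickly" : (S\(N/PP))\NP
    [3,4] "heard" : (S/(S\NP))\S
  [4,5] "here" : S\NP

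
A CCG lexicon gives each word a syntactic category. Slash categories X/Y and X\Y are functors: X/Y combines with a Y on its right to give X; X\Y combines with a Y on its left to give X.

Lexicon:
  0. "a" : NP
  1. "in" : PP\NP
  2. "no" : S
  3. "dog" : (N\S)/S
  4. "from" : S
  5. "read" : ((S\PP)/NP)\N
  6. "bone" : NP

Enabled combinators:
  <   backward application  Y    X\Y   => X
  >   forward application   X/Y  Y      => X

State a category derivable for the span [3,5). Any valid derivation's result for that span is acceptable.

N\S

[0,7] S   <
  [0,2] PP   <
    [0,1] "a" : NP
    [1,2] "in" : PP\NP
  [2,7] S\PP   >
    [2,6] (S\PP)/NP   <
      [2,5] N   <
        [2,3] "no" : S
        [3,5] N\S   >
          [3,4] "dog" : (N\S)/S
          [4,5] "from" : S
      [5,6] "read" : ((S\PP)/NP)\N
    [6,7] "bone" : NP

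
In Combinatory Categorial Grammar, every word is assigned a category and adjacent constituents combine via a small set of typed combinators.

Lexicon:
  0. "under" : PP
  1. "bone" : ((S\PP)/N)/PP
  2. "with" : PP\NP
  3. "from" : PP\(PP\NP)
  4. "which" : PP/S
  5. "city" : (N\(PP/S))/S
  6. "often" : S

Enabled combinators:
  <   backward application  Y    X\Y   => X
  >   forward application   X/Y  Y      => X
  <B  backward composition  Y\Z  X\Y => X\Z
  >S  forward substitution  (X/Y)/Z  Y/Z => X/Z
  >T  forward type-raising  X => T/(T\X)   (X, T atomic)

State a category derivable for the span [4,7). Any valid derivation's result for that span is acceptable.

N

[0,7] S   <
  [0,1] "under" : PP
  [1,7] S\PP   >
    [1,4] (S\PP)/N   >
      [1,2] "bone" : ((S\PP)/N)/PP
      [2,4] PP   <
        [2,3] "with" : PP\NP
        [3,4] "from" : PP\(PP\NP)
    [4,7] N   <
      [4,5] "which" : PP/S
      [5,7] N\(PP/S)   >
        [5,6] "city" : (N\(PP/S))/S
        [6,7] "often" : S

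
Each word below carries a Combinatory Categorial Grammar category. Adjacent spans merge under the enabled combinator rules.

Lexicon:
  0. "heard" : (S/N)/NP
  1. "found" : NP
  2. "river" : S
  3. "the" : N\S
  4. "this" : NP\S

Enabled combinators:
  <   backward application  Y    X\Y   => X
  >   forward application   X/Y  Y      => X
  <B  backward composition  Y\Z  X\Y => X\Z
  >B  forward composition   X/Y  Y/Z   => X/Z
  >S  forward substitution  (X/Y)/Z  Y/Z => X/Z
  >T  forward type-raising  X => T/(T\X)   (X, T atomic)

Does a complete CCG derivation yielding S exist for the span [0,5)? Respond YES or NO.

(S/N)/NP NP S N\S NP\S
CKY chart[0,5] = {N/(N\NP), NP, NP/(NP\NP), PP/(PP\NP), S/(S\NP)}; S ∉ chart

NO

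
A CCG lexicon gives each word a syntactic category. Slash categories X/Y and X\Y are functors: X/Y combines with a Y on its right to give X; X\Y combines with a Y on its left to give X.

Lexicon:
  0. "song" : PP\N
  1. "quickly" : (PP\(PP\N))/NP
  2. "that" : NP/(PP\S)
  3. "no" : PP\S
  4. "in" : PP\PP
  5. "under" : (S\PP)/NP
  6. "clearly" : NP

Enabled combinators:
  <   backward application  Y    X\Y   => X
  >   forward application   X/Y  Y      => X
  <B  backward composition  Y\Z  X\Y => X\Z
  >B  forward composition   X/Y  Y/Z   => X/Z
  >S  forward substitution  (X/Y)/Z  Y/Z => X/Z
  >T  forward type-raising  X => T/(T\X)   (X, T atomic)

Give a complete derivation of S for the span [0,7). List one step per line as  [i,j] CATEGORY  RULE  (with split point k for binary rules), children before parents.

[0,7] S   <
  [0,4] PP   <
    [0,1] "song" : PP\N
    [1,4] PP\(PP\N)   >
      [1,2] "quickly" : (PP\(PP\N))/NP
      [2,4] NP   >
        [2,3] "that" : NP/(PP\S)
        [3,4] "no" : PP\S
  [4,7] S\PP   <B
    [4,5] "in" : PP\PP
    [5,7] S\PP   >
      [5,6] "under" : (S\PP)/NP
      [6,7] "clearly" : NP

[0,1] PP\N  lex  "song"
[1,2] (PP\(PP\N))/NP  lex  "quickly"
[2,3] NP/(PP\S)  lex  "that"
[3,4] PP\S  lex  "no"
[2,4] NP  >  k=3
[1,4] PP\(PP\N)  >  k=2
[0,4] PP  <  k=1
[4,5] PP\PP  lex  "in"
[5,6] (S\PP)/NP  lex  "under"
[6,7] NP  lex  "clearly"
[5,7] S\PP  >  k=6
[4,7] S\PP  <B  k=5
[0,7] S  <  k=4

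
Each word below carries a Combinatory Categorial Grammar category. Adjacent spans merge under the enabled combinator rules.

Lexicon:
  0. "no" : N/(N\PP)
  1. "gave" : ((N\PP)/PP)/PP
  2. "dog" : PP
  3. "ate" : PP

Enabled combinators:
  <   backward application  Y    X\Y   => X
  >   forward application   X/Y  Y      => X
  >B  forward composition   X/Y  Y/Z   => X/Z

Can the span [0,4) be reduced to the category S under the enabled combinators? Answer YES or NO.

N/(N\PP) ((N\PP)/PP)/PP PP PP
CKY chart[0,4] = {N}; S ∉ chart

NO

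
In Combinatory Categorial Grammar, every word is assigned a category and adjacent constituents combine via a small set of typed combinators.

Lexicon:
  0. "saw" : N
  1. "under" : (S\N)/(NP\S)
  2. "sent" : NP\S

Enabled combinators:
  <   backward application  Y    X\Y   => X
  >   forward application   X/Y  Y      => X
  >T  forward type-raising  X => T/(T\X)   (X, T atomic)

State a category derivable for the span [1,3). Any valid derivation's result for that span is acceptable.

[0,3] S   >
  [0,1] S/(S\N)   >T
    [0,1] "saw" : N
  [1,3] S\N   >
    [1,2] "under" : (S\N)/(NP\S)
    [2,3] "sent" : NP\S

S\N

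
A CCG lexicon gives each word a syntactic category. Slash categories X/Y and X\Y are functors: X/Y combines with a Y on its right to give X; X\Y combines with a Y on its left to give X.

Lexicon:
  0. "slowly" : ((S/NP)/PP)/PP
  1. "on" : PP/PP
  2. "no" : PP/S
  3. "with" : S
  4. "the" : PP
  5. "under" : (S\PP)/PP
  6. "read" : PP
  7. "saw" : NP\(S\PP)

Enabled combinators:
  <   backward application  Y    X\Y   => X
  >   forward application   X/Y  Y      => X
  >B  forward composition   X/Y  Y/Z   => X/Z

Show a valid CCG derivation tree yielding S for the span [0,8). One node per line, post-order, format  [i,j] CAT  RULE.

[0,1] ((S/NP)/PP)/PP  lex  "slowly"
[1,2] PP/PP  lex  "on"
[2,3] PP/S  lex  "no"
[1,3] PP/S  >B  k=2
[3,4] S  lex  "with"
[1,4] PP  >  k=3
[0,4] (S/NP)/PP  >  k=1
[4,5] PP  lex  "the"
[0,5] S/NP  >  k=4
[5,6] (S\PP)/PP  lex  "under"
[6,7] PP  lex  "read"
[5,7] S\PP  >  k=6
[7,8] NP\(S\PP)  lex  "saw"
[5,8] NP  <  k=7
[0,8] S  >  k=5

[0,8] S   >
  [0,5] S/NP   >
    [0,4] (S/NP)/PP   >
      [0,1] "slowly" : ((S/NP)/PP)/PP
      [1,4] PP   >
        [1,3] PP/S   >B
          [1,2] "on" : PP/PP
          [2,3] "no" : PP/S
        [3,4] "with" : S
    [4,5] "the" : PP
  [5,8] NP   <
    [5,7] S\PP   >
      [5,6] "under" : (S\PP)/PP
      [6,7] "read" : PP
    [7,8] "saw" : NP\(S\PP)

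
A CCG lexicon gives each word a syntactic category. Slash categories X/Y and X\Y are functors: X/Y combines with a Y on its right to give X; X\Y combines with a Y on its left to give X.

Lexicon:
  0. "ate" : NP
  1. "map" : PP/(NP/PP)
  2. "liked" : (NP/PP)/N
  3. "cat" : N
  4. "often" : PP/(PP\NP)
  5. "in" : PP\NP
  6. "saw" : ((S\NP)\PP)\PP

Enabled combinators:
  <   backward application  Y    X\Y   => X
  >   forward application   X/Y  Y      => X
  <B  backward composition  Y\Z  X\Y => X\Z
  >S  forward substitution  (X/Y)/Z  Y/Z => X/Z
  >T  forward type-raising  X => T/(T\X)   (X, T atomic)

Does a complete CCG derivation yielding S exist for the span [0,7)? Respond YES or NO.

YES

[0,7] S   >
  [0,1] S/(S\NP)   >T
    [0,1] "ate" : NP
  [1,7] S\NP   <
    [1,4] PP   >
      [1,2] "map" : PP/(NP/PP)
      [2,4] NP/PP   >
        [2,3] "liked" : (NP/PP)/N
        [3,4] "cat" : N
    [4,7] (S\NP)\PP   <
      [4,6] PP   >
        [4,5] "often" : PP/(PP\NP)
        [5,6] "in" : PP\NP
      [6,7] "saw" : ((S\NP)\PP)\PP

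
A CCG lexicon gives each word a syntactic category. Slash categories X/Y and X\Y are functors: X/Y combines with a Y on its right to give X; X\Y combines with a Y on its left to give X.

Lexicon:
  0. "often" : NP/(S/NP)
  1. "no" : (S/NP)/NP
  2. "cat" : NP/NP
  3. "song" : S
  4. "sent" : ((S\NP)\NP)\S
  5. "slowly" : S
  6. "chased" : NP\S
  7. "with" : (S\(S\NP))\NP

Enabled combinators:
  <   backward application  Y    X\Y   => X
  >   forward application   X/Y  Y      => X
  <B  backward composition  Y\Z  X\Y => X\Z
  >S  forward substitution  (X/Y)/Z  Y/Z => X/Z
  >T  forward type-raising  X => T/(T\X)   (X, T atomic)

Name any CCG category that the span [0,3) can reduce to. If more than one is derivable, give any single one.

[0,8] S   <
  [0,5] S\NP   <
    [0,3] NP   >
      [0,1] "often" : NP/(S/NP)
      [1,3] S/NP   >S
        [1,2] "no" : (S/NP)/NP
        [2,3] "cat" : NP/NP
    [3,5] (S\NP)\NP   <
      [3,4] "song" : S
      [4,5] "sent" : ((S\NP)\NP)\S
  [5,8] S\(S\NP)   <
    [5,7] NP   <
      [5,6] "slowly" : S
      [6,7] "chased" : NP\S
    [7,8] "with" : (S\(S\NP))\NP

NP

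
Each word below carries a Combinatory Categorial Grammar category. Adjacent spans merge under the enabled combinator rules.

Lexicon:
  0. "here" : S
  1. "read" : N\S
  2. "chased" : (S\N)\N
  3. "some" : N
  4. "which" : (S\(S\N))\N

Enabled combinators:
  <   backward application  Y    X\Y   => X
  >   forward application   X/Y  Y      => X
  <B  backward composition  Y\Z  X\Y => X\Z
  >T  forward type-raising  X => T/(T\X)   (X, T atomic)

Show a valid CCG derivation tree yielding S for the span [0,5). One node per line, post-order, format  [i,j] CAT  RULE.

[0,5] S   <
  [0,3] S\N   <
    [0,2] N   <
      [0,1] "here" : S
      [1,2] "read" : N\S
    [2,3] "chased" : (S\N)\N
  [3,5] S\(S\N)   <
    [3,4] "some" : N
    [4,5] "which" : (S\(S\N))\N

[0,1] S  lex  "here"
[1,2] N\S  lex  "read"
[0,2] N  <  k=1
[2,3] (S\N)\N  lex  "chased"
[0,3] S\N  <  k=2
[3,4] N  lex  "some"
[4,5] (S\(S\N))\N  lex  "which"
[3,5] S\(S\N)  <  k=4
[0,5] S  <  k=3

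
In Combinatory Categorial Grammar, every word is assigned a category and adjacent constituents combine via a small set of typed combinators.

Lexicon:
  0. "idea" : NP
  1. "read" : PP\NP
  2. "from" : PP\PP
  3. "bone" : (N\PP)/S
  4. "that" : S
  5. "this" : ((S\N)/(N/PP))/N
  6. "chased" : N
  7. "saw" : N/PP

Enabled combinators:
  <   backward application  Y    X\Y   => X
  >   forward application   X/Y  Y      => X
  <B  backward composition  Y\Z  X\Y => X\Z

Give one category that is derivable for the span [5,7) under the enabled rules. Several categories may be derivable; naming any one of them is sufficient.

[0,8] S   <
  [0,5] N   <
    [0,3] PP   <
      [0,1] "idea" : NP
      [1,3] PP\NP   <B
        [1,2] "read" : PP\NP
        [2,3] "from" : PP\PP
    [3,5] N\PP   >
      [3,4] "bone" : (N\PP)/S
      [4,5] "that" : S
  [5,8] S\N   >
    [5,7] (S\N)/(N/PP)   >
      [5,6] "this" : ((S\N)/(N/PP))/N
      [6,7] "chased" : N
    [7,8] "saw" : N/PP

(S\N)/(N/PP)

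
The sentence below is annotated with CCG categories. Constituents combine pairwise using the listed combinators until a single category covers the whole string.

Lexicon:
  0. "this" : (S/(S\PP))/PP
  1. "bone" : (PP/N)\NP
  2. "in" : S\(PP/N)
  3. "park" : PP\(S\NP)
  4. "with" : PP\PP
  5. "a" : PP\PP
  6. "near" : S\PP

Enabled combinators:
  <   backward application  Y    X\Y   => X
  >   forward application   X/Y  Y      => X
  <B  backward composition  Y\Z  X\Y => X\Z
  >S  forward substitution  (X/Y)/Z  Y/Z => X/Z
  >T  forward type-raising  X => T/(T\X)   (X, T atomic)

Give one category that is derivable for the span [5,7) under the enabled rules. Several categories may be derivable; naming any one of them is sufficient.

[0,7] S   >
  [0,4] S/(S\PP)   >
    [0,1] "this" : (S/(S\PP))/PP
    [1,4] PP   <
      [1,3] S\NP   <B
        [1,2] "bone" : (PP/N)\NP
        [2,3] "in" : S\(PP/N)
      [3,4] "park" : PP\(S\NP)
  [4,7] S\PP   <B
    [4,5] "with" : PP\PP
    [5,7] S\PP   <B
      [5,6] "a" : PP\PP
      [6,7] "near" : S\PP

S\PP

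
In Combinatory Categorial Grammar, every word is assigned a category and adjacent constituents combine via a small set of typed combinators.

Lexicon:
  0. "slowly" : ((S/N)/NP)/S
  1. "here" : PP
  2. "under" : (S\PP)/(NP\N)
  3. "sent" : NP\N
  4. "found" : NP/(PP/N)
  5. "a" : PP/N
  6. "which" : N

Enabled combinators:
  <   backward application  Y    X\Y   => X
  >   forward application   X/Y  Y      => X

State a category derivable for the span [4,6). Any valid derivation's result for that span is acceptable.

[0,7] S   >
  [0,6] S/N   >
    [0,4] (S/N)/NP   >
      [0,1] "slowly" : ((S/N)/NP)/S
      [1,4] S   <
        [1,2] "here" : PP
        [2,4] S\PP   >
          [2,3] "under" : (S\PP)/(NP\N)
          [3,4] "sent" : NP\N
    [4,6] NP   >
      [4,5] "found" : NP/(PP/N)
      [5,6] "a" : PP/N
  [6,7] "which" : N

NP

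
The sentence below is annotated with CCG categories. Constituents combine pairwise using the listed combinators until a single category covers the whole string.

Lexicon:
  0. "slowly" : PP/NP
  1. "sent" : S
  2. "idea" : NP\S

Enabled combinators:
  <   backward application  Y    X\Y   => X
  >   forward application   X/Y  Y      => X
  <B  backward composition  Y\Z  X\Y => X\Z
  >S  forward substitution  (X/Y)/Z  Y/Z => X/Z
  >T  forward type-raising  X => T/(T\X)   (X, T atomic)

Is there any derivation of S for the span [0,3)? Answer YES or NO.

NO

PP/NP S NP\S
CKY chart[0,3] = {N/(N\PP), NP/(NP\PP), PP, PP/(PP\PP), S/(S\PP)}; S ∉ chart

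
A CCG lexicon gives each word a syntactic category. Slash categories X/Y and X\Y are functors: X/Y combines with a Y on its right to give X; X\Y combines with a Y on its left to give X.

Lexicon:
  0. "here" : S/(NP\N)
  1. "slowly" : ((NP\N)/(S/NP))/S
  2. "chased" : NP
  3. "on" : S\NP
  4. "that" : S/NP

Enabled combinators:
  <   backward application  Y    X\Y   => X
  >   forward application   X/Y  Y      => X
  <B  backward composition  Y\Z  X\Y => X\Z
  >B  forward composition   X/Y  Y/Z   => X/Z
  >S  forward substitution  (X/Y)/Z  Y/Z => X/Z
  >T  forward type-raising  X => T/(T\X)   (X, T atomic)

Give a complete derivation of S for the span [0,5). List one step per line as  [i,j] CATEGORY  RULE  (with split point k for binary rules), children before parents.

[0,5] S   >
  [0,1] "here" : S/(NP\N)
  [1,5] NP\N   >
    [1,4] (NP\N)/(S/NP)   >
      [1,2] "slowly" : ((NP\N)/(S/NP))/S
      [2,4] S   <
        [2,3] "chased" : NP
        [3,4] "on" : S\NP
    [4,5] "that" : S/NP

[0,1] S/(NP\N)  lex  "here"
[1,2] ((NP\N)/(S/NP))/S  lex  "slowly"
[2,3] NP  lex  "chased"
[3,4] S\NP  lex  "on"
[2,4] S  <  k=3
[1,4] (NP\N)/(S/NP)  >  k=2
[4,5] S/NP  lex  "that"
[1,5] NP\N  >  k=4
[0,5] S  >  k=1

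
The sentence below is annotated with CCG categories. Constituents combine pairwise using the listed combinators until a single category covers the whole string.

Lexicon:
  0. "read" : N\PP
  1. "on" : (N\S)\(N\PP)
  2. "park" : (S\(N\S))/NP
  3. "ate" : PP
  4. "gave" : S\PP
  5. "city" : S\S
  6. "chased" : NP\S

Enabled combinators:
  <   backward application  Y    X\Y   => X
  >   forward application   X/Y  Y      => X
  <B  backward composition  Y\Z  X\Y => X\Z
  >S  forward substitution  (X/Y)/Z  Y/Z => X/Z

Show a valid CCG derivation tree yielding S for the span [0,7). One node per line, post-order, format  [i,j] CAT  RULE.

[0,7] S   <
  [0,2] N\S   <
    [0,1] "read" : N\PP
    [1,2] "on" : (N\S)\(N\PP)
  [2,7] S\(N\S)   >
    [2,3] "park" : (S\(N\S))/NP
    [3,7] NP   <
      [3,5] S   <
        [3,4] "ate" : PP
        [4,5] "gave" : S\PP
      [5,7] NP\S   <B
        [5,6] "city" : S\S
        [6,7] "chased" : NP\S

[0,1] N\PP  lex  "read"
[1,2] (N\S)\(N\PP)  lex  "on"
[0,2] N\S  <  k=1
[2,3] (S\(N\S))/NP  lex  "park"
[3,4] PP  lex  "ate"
[4,5] S\PP  lex  "gave"
[3,5] S  <  k=4
[5,6] S\S  lex  "city"
[6,7] NP\S  lex  "chased"
[5,7] NP\S  <B  k=6
[3,7] NP  <  k=5
[2,7] S\(N\S)  >  k=3
[0,7] S  <  k=2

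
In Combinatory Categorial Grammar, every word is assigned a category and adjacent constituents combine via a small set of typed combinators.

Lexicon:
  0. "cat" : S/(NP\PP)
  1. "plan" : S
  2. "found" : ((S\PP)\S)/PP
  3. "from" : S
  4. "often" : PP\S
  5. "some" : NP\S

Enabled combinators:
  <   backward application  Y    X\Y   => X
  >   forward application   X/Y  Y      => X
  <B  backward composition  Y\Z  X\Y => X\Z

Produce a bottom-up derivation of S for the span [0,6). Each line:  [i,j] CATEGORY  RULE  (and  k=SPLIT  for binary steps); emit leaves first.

[0,6] S   >
  [0,1] "cat" : S/(NP\PP)
  [1,6] NP\PP   <B
    [1,5] S\PP   <
      [1,2] "plan" : S
      [2,5] (S\PP)\S   >
        [2,3] "found" : ((S\PP)\S)/PP
        [3,5] PP   <
          [3,4] "from" : S
          [4,5] "often" : PP\S
    [5,6] "some" : NP\S

[0,1] S/(NP\PP)  lex  "cat"
[1,2] S  lex  "plan"
[2,3] ((S\PP)\S)/PP  lex  "found"
[3,4] S  lex  "from"
[4,5] PP\S  lex  "often"
[3,5] PP  <  k=4
[2,5] (S\PP)\S  >  k=3
[1,5] S\PP  <  k=2
[5,6] NP\S  lex  "some"
[1,6] NP\PP  <B  k=5
[0,6] S  >  k=1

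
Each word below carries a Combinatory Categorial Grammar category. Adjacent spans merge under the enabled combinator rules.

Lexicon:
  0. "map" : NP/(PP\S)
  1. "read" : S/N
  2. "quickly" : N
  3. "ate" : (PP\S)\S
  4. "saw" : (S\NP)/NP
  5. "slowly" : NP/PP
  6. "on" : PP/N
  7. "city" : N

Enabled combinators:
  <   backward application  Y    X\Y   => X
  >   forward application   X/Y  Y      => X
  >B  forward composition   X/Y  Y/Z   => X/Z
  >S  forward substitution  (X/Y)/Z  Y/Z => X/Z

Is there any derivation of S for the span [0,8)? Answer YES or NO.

[0,8] S   <
  [0,4] NP   >
    [0,1] "map" : NP/(PP\S)
    [1,4] PP\S   <
      [1,3] S   >
        [1,2] "read" : S/N
        [2,3] "quickly" : N
      [3,4] "ate" : (PP\S)\S
  [4,8] S\NP   >
    [4,5] "saw" : (S\NP)/NP
    [5,8] NP   >
      [5,7] NP/N   >B
        [5,6] "slowly" : NP/PP
        [6,7] "on" : PP/N
      [7,8] "city" : N

YES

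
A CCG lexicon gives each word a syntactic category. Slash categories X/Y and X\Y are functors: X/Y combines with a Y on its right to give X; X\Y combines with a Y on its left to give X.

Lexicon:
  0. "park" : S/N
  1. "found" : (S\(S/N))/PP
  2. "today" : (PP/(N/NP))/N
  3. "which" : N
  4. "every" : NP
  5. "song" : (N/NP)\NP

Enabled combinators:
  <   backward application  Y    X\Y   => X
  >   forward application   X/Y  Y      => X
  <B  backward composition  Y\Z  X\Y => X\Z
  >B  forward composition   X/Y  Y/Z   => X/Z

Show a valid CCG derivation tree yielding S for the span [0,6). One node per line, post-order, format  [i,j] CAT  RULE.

[0,6] S   <
  [0,1] "park" : S/N
  [1,6] S\(S/N)   >
    [1,2] "found" : (S\(S/N))/PP
    [2,6] PP   >
      [2,4] PP/(N/NP)   >
        [2,3] "today" : (PP/(N/NP))/N
        [3,4] "which" : N
      [4,6] N/NP   <
        [4,5] "every" : NP
        [5,6] "song" : (N/NP)\NP

[0,1] S/N  lex  "park"
[1,2] (S\(S/N))/PP  lex  "found"
[2,3] (PP/(N/NP))/N  lex  "today"
[3,4] N  lex  "which"
[2,4] PP/(N/NP)  >  k=3
[4,5] NP  lex  "every"
[5,6] (N/NP)\NP  lex  "song"
[4,6] N/NP  <  k=5
[2,6] PP  >  k=4
[1,6] S\(S/N)  >  k=2
[0,6] S  <  k=1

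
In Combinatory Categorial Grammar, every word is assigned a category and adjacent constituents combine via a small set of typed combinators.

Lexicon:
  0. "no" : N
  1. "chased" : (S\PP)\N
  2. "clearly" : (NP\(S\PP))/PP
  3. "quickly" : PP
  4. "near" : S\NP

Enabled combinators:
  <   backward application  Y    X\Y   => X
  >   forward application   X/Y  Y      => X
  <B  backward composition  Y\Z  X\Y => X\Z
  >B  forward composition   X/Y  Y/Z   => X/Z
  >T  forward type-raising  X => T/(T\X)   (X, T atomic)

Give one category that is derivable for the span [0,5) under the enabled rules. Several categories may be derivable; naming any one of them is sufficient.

S

[0,5] S   <
  [0,4] NP   <
    [0,2] S\PP   <
      [0,1] "no" : N
      [1,2] "chased" : (S\PP)\N
    [2,4] NP\(S\PP)   >
      [2,3] "clearly" : (NP\(S\PP))/PP
      [3,4] "quickly" : PP
  [4,5] "near" : S\NP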